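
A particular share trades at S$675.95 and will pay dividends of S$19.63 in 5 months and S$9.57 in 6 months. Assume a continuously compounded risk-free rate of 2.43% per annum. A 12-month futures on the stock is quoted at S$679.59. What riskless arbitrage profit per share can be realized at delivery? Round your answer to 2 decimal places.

PV(dividends) I = 19.63·e^(−0.0243·5/12) + 9.57·e^(−0.0243·6/12) = 28.8867
Fair futures F* = (S − I)·e^(rT) = (675.95 − 28.8867)·e^0.024300 = 647.0633 × 1.024598 = 662.9798
Market S$679.59 > fair 662.9798: forward overpriced → cash-and-carry (borrow at r, buy the stock and collect the dividends, short the forward).
Profit at T = |F_mkt − F*| = |679.59 − 662.9798| = S$16.61 per share

S$16.61 per share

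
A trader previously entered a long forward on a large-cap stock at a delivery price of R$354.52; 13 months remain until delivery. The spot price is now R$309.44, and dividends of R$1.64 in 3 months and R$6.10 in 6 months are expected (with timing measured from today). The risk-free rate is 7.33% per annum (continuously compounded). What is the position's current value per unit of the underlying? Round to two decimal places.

-R$25.51

PV(remaining dividends) I = 1.64·e^(−0.0733·3/12) + 6.10·e^(−0.0733·6/12) = 7.4907
Current forward F = (S − I)·e^(rT) = (309.44 − 7.4907)·e^(0.0733·13/12) = 301.9493 × 1.082646 = 326.9042
Value (long) = (F − K)·e^(−rT) = (326.9042 − 354.52) × 0.923663 = -25.5077
Value = -R$25.51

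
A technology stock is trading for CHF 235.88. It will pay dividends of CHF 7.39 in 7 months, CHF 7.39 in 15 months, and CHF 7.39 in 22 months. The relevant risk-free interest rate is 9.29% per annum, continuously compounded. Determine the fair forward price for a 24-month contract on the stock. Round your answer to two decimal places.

PV(dividends) I = 7.39·e^(−0.0929·7/12) + 7.39·e^(−0.0929·15/12) + 7.39·e^(−0.0929·22/12)
I = 7.0002 + 6.5798 + 6.2327 = 19.8127
F = (S − I)·e^(rT) = (235.88 − 19.8127) · e^(0.0929·24/12)
= 216.0673 · e^0.185800 = 216.0673 × 1.204181 = CHF 260.18

CHF 260.18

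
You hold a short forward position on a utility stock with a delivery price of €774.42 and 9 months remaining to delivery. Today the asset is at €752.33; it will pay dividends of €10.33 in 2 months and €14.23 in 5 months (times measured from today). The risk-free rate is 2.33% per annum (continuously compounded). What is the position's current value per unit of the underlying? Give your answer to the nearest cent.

€33.06

PV(remaining dividends) I = 10.33·e^(−0.0233·2/12) + 14.23·e^(−0.0233·5/12) = 24.3825
Current forward F = (S − I)·e^(rT) = (752.33 − 24.3825)·e^(0.0233·9/12) = 727.9475 × 1.017629 = 740.7805
Value (long) = (F − K)·e^(−rT) = (740.7805 − 774.42) × 0.982677 = -33.0568
Short position value = −(long value) = €33.06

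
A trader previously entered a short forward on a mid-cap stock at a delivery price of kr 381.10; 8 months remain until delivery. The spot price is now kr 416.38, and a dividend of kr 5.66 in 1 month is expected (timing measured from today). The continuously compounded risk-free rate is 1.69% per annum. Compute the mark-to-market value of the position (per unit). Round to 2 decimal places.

-kr 33.90

PV(remaining dividends) I = 5.66·e^(−0.0169·1/12) = 5.6520
Current forward F = (S − I)·e^(rT) = (416.38 − 5.6520)·e^(0.0169·8/12) = 410.7280 × 1.011330 = 415.3815
Value (long) = (F − K)·e^(−rT) = (415.3815 − 381.10) × 0.988797 = 33.8974
Short position value = −(long value) = -kr 33.90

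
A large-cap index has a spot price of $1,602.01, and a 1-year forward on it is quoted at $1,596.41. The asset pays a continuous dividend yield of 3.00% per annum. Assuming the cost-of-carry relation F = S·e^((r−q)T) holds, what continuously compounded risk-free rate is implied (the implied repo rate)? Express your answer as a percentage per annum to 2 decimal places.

2.65%

From F = S·e^((r−q)T): (r − q) = ln(F/S)/T
ln(1596.41/1602.01) = ln(0.996504) = -0.003502
(r − q) = -0.003502 / (12/12) = -0.003502
r = ln(F/S)/T + q = -0.003502 + 0.0300 = 0.026498
r = 2.65%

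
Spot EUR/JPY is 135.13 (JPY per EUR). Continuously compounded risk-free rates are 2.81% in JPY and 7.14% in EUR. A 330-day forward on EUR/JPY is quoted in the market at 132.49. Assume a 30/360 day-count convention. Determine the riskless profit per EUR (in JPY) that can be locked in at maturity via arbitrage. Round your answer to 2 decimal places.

Fair forward: F* = S·e^(carry·T), with carry = (r_JPY − r_EUR) = 0.0281 − 0.0714 = -0.0433
F* = 135.13 · e^(-0.0433 × 330/360) = 135.13 · e^-0.039692 = 135.13 × 0.961085 = 129.8714
Market 132.49 > fair 129.8714: forward overpriced → cash-and-carry (buy spot, short the forward).
At maturity, profit = |F_mkt − F*| = |132.49 − 129.8714| = 2.62 per EUR (in JPY)

2.62 per EUR (in JPY)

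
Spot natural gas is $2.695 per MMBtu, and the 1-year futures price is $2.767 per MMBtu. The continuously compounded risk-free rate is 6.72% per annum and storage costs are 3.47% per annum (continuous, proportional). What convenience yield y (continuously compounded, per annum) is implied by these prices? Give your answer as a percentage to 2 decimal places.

F = S·e^((r+u−y)T) ⇒ (r+u−y) = ln(F/S)/T
ln(2.767/2.695) = 0.026365; /T ⇒ 0.026365
y = r + u − ln(F/S)/T = 0.0672 + 0.0347 − 0.026365 = 0.075535
y = 7.55%

7.55%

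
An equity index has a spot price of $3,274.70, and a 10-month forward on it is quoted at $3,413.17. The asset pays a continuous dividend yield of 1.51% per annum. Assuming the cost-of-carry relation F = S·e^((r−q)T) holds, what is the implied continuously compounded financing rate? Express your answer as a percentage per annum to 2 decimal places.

6.48%

From F = S·e^((r−q)T): (r − q) = ln(F/S)/T
ln(3413.17/3274.70) = ln(1.042285) = 0.041415
(r − q) = 0.041415 / (10/12) = 0.049698
r = ln(F/S)/T + q = 0.049698 + 0.0151 = 0.064798
r = 6.48%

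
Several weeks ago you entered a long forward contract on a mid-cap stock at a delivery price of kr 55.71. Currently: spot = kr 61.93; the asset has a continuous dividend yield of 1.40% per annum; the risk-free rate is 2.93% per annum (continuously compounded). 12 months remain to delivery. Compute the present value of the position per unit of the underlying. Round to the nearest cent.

kr 6.97

Current fair forward for the remaining 12 months: F = S·e^((r − q)·T), (r − q) = 0.0293 − 0.0140 = 0.0153
F = 61.93 · e^(0.0153 × 12/12) = 61.93 × 1.015418 = 62.8848
Value of long forward = (F − K)·e^(−rT) = (62.8848 − 55.71) · e^(−0.0293·12/12)
= 7.1748 × 0.971125 = 6.97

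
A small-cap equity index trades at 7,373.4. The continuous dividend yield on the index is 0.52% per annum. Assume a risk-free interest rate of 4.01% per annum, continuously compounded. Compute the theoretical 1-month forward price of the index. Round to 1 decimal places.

7,394.9

F = S·e^((r − q)T) = 7373.4 · e^((0.0401 − 0.0052) × 1/12)
= 7373.4 · e^0.002908 = 7373.4 × 1.002912
F = 7,394.9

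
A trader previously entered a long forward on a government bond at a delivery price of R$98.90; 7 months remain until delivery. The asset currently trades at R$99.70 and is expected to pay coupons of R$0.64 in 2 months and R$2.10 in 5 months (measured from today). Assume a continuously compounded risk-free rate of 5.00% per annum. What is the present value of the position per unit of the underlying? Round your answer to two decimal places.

PV(remaining coupons) I = 0.64·e^(−0.0500·2/12) + 2.10·e^(−0.0500·5/12) = 2.6914
Current forward F = (S − I)·e^(rT) = (99.70 − 2.6914)·e^(0.0500·7/12) = 97.0086 × 1.029596 = 99.8797
Value (long) = (F − K)·e^(−rT) = (99.8797 − 98.90) × 0.971255 = 0.9515
Value = R$0.95

R$0.95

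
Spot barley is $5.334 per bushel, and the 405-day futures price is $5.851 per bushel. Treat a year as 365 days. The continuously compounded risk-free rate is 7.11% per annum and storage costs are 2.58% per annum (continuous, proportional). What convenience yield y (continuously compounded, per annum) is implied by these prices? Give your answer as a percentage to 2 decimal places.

F = S·e^((r+u−y)T) ⇒ (r+u−y) = ln(F/S)/T
ln(5.851/5.334) = 0.092511; /T ⇒ 0.083374
y = r + u − ln(F/S)/T = 0.0711 + 0.0258 − 0.083374 = 0.013526
y = 1.35%

1.35%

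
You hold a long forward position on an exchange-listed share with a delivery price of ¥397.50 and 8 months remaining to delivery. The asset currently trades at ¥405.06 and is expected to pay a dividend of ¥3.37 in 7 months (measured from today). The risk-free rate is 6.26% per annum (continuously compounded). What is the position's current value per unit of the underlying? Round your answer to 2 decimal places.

PV(remaining dividends) I = 3.37·e^(−0.0626·7/12) = 3.2492
Current forward F = (S − I)·e^(rT) = (405.06 − 3.2492)·e^(0.0626·8/12) = 401.8108 × 1.042616 = 418.9344
Value (long) = (F − K)·e^(−rT) = (418.9344 − 397.50) × 0.959126 = 20.5583
Value = ¥20.56

¥20.56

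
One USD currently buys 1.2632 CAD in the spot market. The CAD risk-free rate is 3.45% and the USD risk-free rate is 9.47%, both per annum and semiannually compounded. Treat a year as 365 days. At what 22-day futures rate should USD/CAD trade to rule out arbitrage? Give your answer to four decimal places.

By covered interest parity, F = S · (1+r_CAD/2)^(2T) / (1+r_USD/2)^(2T)
= 1.2632 × 1.002064 / 1.005593 = 1.2632 × 0.996491
F = 1.2588 CAD per USD

1.2588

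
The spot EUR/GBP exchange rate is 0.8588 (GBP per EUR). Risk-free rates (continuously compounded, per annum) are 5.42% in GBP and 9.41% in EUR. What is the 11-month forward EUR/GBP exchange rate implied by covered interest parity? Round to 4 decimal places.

0.8280

F = S·e^((r_GBP − r_EUR)T) = 0.8588 · e^((0.0542 − 0.0941) × 11/12)
= 0.8588 · e^-0.036575 = 0.8588 × 0.964086
F = 0.8280 GBP per EUR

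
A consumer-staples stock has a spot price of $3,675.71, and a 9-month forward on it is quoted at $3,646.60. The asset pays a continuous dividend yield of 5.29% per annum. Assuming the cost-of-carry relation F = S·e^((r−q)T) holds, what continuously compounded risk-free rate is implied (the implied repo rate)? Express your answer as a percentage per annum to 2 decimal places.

From F = S·e^((r−q)T): (r − q) = ln(F/S)/T
ln(3646.60/3675.71) = ln(0.992080) = -0.007952
(r − q) = -0.007952 / (9/12) = -0.010603
r = ln(F/S)/T + q = -0.010603 + 0.0529 = 0.042297
r = 4.23%

4.23%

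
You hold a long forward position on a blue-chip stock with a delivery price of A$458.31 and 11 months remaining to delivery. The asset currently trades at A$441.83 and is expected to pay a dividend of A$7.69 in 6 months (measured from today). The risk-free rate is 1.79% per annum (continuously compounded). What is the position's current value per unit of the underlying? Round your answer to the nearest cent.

-A$16.64

PV(remaining dividends) I = 7.69·e^(−0.0179·6/12) = 7.6215
Current forward F = (S − I)·e^(rT) = (441.83 − 7.6215)·e^(0.0179·11/12) = 434.2085 × 1.016544 = 441.3920
Value (long) = (F − K)·e^(−rT) = (441.3920 − 458.31) × 0.983726 = -16.6427
Value = -A$16.64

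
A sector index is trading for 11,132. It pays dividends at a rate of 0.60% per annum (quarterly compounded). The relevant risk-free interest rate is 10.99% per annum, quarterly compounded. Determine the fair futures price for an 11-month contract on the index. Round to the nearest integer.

12,228

F = S · (1+r/4)^(4T) / (1+q/4)^(4T)
= 11132 × 1.104489 / 1.005511 = 11132 × 1.098436
F = 12,228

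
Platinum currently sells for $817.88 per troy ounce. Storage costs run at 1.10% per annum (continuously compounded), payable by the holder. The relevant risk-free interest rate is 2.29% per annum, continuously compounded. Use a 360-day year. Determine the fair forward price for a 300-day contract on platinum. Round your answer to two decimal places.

$841.31 per troy ounce

Net carry = r + u − y = 0.0229 + 0.0110 − 0.0000 = 0.0339
F = S·e^((r+u−y)T) = 817.88 · e^(0.0339 × 300/360) = 817.88 · e^0.028250
= 817.88 × 1.028653 = $841.31 per troy ounce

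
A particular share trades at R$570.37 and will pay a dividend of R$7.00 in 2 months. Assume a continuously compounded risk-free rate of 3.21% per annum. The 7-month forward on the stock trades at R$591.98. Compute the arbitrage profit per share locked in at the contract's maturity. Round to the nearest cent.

PV(dividends) I = 7.00·e^(−0.0321·2/12) = 6.9627
Fair forward F* = (S − I)·e^(rT) = (570.37 − 6.9627)·e^0.018725 = 563.4073 × 1.018901 = 574.0563
Market R$591.98 > fair 574.0563: forward overpriced → cash-and-carry (borrow at r, buy the stock and collect the dividends, short the forward).
Profit at T = |F_mkt − F*| = |591.98 − 574.0563| = R$17.92 per share

R$17.92 per share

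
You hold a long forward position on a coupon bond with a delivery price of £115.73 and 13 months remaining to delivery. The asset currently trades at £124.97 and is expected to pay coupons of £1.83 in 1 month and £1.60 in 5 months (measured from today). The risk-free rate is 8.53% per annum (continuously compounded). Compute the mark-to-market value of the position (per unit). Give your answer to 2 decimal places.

£16.09

PV(remaining coupons) I = 1.83·e^(−0.0853·1/12) + 1.60·e^(−0.0853·5/12) = 3.3612
Current forward F = (S − I)·e^(rT) = (124.97 − 3.3612)·e^(0.0853·13/12) = 121.6088 × 1.096813 = 133.3821
Value (long) = (F − K)·e^(−rT) = (133.3821 − 115.73) × 0.911733 = 16.0940
Value = £16.09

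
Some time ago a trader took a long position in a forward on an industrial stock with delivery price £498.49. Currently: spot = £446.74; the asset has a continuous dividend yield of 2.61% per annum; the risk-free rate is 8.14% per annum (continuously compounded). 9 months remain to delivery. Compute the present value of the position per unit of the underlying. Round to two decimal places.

Current fair forward for the remaining 9 months: F = S·e^((r − q)·T), (r − q) = 0.0814 − 0.0261 = 0.0553
F = 446.74 · e^(0.0553 × 9/12) = 446.74 × 1.042347 = 465.6581
Value of long forward = (F − K)·e^(−rT) = (465.6581 − 498.49) · e^(−0.0814·9/12)
= -32.8319 × 0.940776 = -30.89

-£30.89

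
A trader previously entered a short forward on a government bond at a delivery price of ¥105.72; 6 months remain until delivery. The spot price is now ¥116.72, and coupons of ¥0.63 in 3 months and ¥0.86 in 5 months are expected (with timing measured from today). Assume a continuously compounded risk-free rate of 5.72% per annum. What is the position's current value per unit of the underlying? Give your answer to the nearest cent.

-¥12.52

PV(remaining coupons) I = 0.63·e^(−0.0572·3/12) + 0.86·e^(−0.0572·5/12) = 1.4608
Current forward F = (S − I)·e^(rT) = (116.72 − 1.4608)·e^(0.0572·6/12) = 115.2592 × 1.029013 = 118.6032
Value (long) = (F − K)·e^(−rT) = (118.6032 − 105.72) × 0.971805 = 12.5200
Short position value = −(long value) = -¥12.52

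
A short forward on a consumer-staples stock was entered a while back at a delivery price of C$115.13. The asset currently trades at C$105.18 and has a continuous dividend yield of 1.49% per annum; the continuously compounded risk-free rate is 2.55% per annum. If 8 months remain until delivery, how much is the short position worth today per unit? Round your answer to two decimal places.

C$9.05

Current fair forward for the remaining 8 months: F = S·e^((r − q)·T), (r − q) = 0.0255 − 0.0149 = 0.0106
F = 105.18 · e^(0.0106 × 8/12) = 105.18 × 1.007092 = 105.9259
Value of long forward = (F − K)·e^(−rT) = (105.9259 − 115.13) · e^(−0.0255·8/12)
= -9.2041 × 0.983144 = -9.05
Short position value = −(long value) = C$9.05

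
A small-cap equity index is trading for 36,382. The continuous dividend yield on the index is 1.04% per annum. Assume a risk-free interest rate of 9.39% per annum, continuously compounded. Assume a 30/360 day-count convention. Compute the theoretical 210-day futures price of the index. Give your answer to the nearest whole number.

38,198

F = S·e^((r − q)T) = 36382 · e^((0.0939 − 0.0104) × 210/360)
= 36382 · e^0.048708 = 36382 × 1.049914
F = 38,198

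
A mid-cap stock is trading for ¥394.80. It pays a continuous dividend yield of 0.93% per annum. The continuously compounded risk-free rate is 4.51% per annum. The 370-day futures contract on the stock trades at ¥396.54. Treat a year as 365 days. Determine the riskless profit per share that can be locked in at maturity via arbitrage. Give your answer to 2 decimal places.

¥12.85 per share

Fair futures: F* = S·e^(carry·T), with carry = (r − q) = 0.0451 − 0.0093 = 0.0358
F* = 394.80 · e^(0.0358 × 370/365) = 394.80 · e^0.036290 = 394.80 × 1.036957 = ¥409.3906
Market ¥396.54 < fair ¥409.3906: forward underpriced → reverse cash-and-carry (short spot, go long the forward).
At maturity, profit = |F_mkt − F*| = |396.54 − 409.3906| = ¥12.85 per share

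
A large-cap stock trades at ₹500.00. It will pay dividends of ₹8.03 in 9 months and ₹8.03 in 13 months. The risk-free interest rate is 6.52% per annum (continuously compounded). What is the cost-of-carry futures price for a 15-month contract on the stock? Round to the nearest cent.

PV(dividends) I = 8.03·e^(−0.0652·9/12) + 8.03·e^(−0.0652·13/12)
I = 7.6468 + 7.4824 = 15.1292
F = (S − I)·e^(rT) = (500.00 − 15.1292) · e^(0.0652·15/12)
= 484.8708 · e^0.081500 = 484.8708 × 1.084913 = ₹526.04

₹526.04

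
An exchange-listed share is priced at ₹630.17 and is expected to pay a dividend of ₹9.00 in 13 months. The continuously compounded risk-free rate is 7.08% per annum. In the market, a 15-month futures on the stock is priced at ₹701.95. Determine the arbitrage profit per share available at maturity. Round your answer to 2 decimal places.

PV(dividends) I = 9.00·e^(−0.0708·13/12) = 8.3355
Fair futures F* = (S − I)·e^(rT) = (630.17 − 8.3355)·e^0.088500 = 621.8345 × 1.092534 = 679.3753
Market ₹701.95 > fair 679.3753: forward overpriced → cash-and-carry (borrow at r, buy the stock and collect the dividends, short the forward).
Profit at T = |F_mkt − F*| = |701.95 − 679.3753| = ₹22.57 per share

₹22.57 per share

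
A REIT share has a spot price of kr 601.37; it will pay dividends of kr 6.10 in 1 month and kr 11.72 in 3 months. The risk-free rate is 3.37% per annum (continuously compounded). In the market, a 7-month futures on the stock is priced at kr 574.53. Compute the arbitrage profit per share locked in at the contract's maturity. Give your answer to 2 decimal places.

PV(dividends) I = 6.10·e^(−0.0337·1/12) + 11.72·e^(−0.0337·3/12) = 17.7046
Fair futures F* = (S − I)·e^(rT) = (601.37 − 17.7046)·e^0.019658 = 583.6654 × 1.019852 = 595.2523
Market kr 574.53 < fair 595.2523: forward underpriced → reverse cash-and-carry (short the stock, invest proceeds at r, pay the dividends, go long the forward).
Profit at T = |F_mkt − F*| = |574.53 − 595.2523| = kr 20.72 per share

kr 20.72 per share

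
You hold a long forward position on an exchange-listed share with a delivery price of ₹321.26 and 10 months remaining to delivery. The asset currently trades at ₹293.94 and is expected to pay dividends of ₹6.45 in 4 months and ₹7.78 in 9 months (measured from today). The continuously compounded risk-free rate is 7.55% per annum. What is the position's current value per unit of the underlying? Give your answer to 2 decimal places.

-₹21.37

PV(remaining dividends) I = 6.45·e^(−0.0755·4/12) + 7.78·e^(−0.0755·9/12) = 13.6414
Current forward F = (S − I)·e^(rT) = (293.94 − 13.6414)·e^(0.0755·10/12) = 280.2986 × 1.064938 = 298.5006
Value (long) = (F − K)·e^(−rT) = (298.5006 − 321.26) × 0.939022 = -21.3716
Value = -₹21.37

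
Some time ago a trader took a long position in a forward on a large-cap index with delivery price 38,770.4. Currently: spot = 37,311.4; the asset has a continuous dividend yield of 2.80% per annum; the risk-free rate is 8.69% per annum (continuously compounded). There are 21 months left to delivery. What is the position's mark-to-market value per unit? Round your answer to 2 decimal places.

2226.39

Current fair forward for the remaining 21 months: F = S·e^((r − q)·T), (r − q) = 0.0869 − 0.0280 = 0.0589
F = 37311.4 · e^(0.0589 × 21/12) = 37311.4 × 1.10857455 = 41362.4685
Value of long forward = (F − K)·e^(−rT) = (41362.4685 − 38770.4) · e^(−0.0869·21/12)
= 2592.0685 × 0.85892386 = 2226.39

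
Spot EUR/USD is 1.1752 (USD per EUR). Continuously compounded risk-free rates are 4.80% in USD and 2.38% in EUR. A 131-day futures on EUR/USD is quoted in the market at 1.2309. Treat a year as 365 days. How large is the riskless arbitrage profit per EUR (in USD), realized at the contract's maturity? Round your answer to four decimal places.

Fair futures: F* = S·e^(carry·T), with carry = (r_USD − r_EUR) = 0.0480 − 0.0238 = 0.0242
F* = 1.1752 · e^(0.0242 × 131/365) = 1.1752 · e^0.008685 = 1.1752 × 1.008723 = 1.1855
Market 1.2309 > fair 1.1855: forward overpriced → cash-and-carry (buy spot, short the forward).
At maturity, profit = |F_mkt − F*| = |1.2309 − 1.1855| = 0.0454 per EUR (in USD)

0.0454 per EUR (in USD)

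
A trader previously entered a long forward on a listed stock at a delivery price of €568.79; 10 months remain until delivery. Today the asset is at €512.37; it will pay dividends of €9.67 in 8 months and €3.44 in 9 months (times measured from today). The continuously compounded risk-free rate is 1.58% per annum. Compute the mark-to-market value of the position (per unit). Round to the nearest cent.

-€61.95

PV(remaining dividends) I = 9.67·e^(−0.0158·8/12) + 3.44·e^(−0.0158·9/12) = 12.9682
Current forward F = (S − I)·e^(rT) = (512.37 − 12.9682)·e^(0.0158·10/12) = 499.4018 × 1.013254 = 506.0209
Value (long) = (F − K)·e^(−rT) = (506.0209 − 568.79) × 0.986920 = -61.9481
Value = -€61.95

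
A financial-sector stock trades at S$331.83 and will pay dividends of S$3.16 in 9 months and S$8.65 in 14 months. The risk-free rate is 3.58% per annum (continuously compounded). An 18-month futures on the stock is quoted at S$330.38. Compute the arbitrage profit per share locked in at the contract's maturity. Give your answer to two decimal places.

S$7.76 per share

PV(dividends) I = 3.16·e^(−0.0358·9/12) + 8.65·e^(−0.0358·14/12) = 11.3724
Fair futures F* = (S − I)·e^(rT) = (331.83 − 11.3724)·e^0.053700 = 320.4576 × 1.055168 = 338.1366
Market S$330.38 < fair 338.1366: forward underpriced → reverse cash-and-carry (short the stock, invest proceeds at r, pay the dividends, go long the forward).
Profit at T = |F_mkt − F*| = |330.38 − 338.1366| = S$7.76 per share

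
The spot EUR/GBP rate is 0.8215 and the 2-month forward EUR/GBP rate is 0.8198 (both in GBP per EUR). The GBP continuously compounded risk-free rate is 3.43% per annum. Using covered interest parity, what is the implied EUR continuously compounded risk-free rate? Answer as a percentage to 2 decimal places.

4.67%

F = S·e^((r_GBP − r_EUR)T) ⇒ r_EUR = r_GBP − ln(F/S)/T
ln(0.8198/0.8215) = -0.002072; /(2/12) = -0.012432
r_EUR = 0.0343 + 0.012432 = 0.046732
r_EUR = 4.67%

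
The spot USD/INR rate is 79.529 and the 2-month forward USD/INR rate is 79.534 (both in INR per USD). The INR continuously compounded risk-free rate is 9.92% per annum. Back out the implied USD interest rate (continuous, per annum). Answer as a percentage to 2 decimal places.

F = S·e^((r_INR − r_USD)T) ⇒ r_USD = r_INR − ln(F/S)/T
ln(79.534/79.529) = 0.000063; /(2/12) = 0.000378
r_USD = 0.0992 − 0.000378 = 0.098822
r_USD = 9.88%

9.88%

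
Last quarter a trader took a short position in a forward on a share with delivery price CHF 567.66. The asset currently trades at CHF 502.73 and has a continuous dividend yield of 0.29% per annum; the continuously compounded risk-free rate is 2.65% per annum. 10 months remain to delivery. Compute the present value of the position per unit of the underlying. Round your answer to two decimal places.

Current fair forward for the remaining 10 months: F = S·e^((r − q)·T), (r − q) = 0.0265 − 0.0029 = 0.0236
F = 502.73 · e^(0.0236 × 10/12) = 502.73 × 1.019861 = 512.7147
Value of long forward = (F − K)·e^(−rT) = (512.7147 − 567.66) · e^(−0.0265·10/12)
= -54.9453 × 0.978159 = -53.75
Short position value = −(long value) = CHF 53.75

CHF 53.75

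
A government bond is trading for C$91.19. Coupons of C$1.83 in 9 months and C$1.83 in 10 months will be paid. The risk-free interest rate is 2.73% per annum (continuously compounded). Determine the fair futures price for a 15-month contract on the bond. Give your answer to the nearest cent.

C$90.65

PV(coupons) I = 1.83·e^(−0.0273·9/12) + 1.83·e^(−0.0273·10/12)
I = 1.7929 + 1.7888 = 3.5817
F = (S − I)·e^(rT) = (91.19 − 3.5817) · e^(0.0273·15/12)
= 87.6083 · e^0.034125 = 87.6083 × 1.034714 = C$90.65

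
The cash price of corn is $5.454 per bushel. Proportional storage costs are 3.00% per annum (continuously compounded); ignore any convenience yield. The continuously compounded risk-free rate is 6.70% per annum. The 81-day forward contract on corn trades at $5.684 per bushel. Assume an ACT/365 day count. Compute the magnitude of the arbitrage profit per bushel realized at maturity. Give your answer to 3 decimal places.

Fair forward: F* = S·e^(carry·T), with carry = (r + u) = 0.0670 + 0.0300 = 0.0970
F* = 5.454 · e^(0.0970 × 81/365) = 5.454 · e^0.021526 = 5.454 × 1.021759 = $5.5727
Market $5.684 > fair $5.5727: forward overpriced → cash-and-carry (buy spot, short the forward).
At maturity, profit = |F_mkt − F*| = |5.684 − 5.5727| = $0.111 per bushel

$0.111 per bushel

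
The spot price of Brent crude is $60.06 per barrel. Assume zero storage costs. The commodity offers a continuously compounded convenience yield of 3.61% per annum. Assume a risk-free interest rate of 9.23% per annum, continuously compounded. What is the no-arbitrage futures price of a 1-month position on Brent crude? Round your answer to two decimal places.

$60.34 per barrel

Net carry = r + u − y = 0.0923 + 0.0000 − 0.0361 = 0.0562
F = S·e^((r+u−y)T) = 60.06 · e^(0.0562 × 1/12) = 60.06 · e^0.004683
= 60.06 × 1.004694 = $60.34 per barrel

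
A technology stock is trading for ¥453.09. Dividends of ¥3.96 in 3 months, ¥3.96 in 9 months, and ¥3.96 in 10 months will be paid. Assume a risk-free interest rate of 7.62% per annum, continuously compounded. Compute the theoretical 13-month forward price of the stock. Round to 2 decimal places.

PV(dividends) I = 3.96·e^(−0.0762·3/12) + 3.96·e^(−0.0762·9/12) + 3.96·e^(−0.0762·10/12)
I = 3.8853 + 3.7400 + 3.7164 = 11.3417
F = (S − I)·e^(rT) = (453.09 − 11.3417) · e^(0.0762·13/12)
= 441.7483 · e^0.082550 = 441.7483 × 1.086053 = ¥479.76

¥479.76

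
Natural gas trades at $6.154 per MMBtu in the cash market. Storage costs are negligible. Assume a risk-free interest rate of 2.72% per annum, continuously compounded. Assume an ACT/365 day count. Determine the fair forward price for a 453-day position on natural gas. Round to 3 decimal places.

$6.365 per MMBtu

F = S·e^(rT) = 6.154 · e^(0.0272 × 453/365) = 6.154 · e^0.033758
= 6.154 × 1.034334 = $6.365 per MMBtu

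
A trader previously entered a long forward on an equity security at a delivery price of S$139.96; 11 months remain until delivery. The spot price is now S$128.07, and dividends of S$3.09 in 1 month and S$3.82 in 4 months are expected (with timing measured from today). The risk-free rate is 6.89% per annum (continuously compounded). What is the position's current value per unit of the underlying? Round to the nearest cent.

PV(remaining dividends) I = 3.09·e^(−0.0689·1/12) + 3.82·e^(−0.0689·4/12) = 6.8056
Current forward F = (S − I)·e^(rT) = (128.07 − 6.8056)·e^(0.0689·11/12) = 121.2644 × 1.065195 = 129.1702
Value (long) = (F − K)·e^(−rT) = (129.1702 − 139.96) × 0.938795 = -10.1294
Value = -S$10.13

-S$10.13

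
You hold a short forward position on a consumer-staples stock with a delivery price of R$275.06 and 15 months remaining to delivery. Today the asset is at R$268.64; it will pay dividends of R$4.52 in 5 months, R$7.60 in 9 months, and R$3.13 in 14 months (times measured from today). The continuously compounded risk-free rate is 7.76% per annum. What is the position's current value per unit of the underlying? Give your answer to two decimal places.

-R$4.60

PV(remaining dividends) I = 4.52·e^(−0.0776·5/12) + 7.60·e^(−0.0776·9/12) + 3.13·e^(−0.0776·14/12) = 14.4056
Current forward F = (S − I)·e^(rT) = (268.64 − 14.4056)·e^(0.0776·15/12) = 254.2344 × 1.101860 = 280.1307
Value (long) = (F − K)·e^(−rT) = (280.1307 − 275.06) × 0.907556 = 4.6019
Short position value = −(long value) = -R$4.60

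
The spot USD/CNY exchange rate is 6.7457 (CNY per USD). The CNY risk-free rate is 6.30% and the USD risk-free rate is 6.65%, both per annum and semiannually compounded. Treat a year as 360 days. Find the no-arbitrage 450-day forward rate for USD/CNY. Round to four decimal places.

By covered interest parity, F = S · (1+r_CNY/2)^(2T) / (1+r_USD/2)^(2T)
= 6.7457 × 1.080620 / 1.085209 = 6.7457 × 0.995771
F = 6.7172 CNY per USD

6.7172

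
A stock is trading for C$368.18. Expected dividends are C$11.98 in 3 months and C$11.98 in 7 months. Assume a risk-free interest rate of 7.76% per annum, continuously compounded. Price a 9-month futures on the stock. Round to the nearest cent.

PV(dividends) I = 11.98·e^(−0.0776·3/12) + 11.98·e^(−0.0776·7/12)
I = 11.7498 + 11.4498 = 23.1996
F = (S − I)·e^(rT) = (368.18 − 23.1996) · e^(0.0776·9/12)
= 344.9804 · e^0.058200 = 344.9804 × 1.059927 = C$365.65

C$365.65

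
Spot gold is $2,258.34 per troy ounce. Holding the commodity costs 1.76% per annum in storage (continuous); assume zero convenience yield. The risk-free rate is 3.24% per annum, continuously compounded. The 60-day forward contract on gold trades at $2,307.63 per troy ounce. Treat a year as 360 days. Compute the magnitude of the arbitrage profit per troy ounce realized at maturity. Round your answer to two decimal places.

$30.39 per troy ounce

Fair forward: F* = S·e^(carry·T), with carry = (r + u) = 0.0324 + 0.0176 = 0.0500
F* = 2258.34 · e^(0.0500 × 60/360) = 2258.34 · e^0.00833333 = 2258.34 × 1.00836815 = $2277.2381
Market $2307.63 > fair $2277.2381: forward overpriced → cash-and-carry (buy spot, short the forward).
At maturity, profit = |F_mkt − F*| = |2307.63 − 2277.2381| = $30.39 per troy ounce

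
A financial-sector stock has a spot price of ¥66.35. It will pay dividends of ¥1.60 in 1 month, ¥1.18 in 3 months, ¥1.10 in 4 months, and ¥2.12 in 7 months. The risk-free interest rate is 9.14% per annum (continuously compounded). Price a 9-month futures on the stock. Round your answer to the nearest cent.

¥64.83

PV(dividends) I = 1.60·e^(−0.0914·1/12) + 1.18·e^(−0.0914·3/12) + 1.10·e^(−0.0914·4/12) + 2.12·e^(−0.0914·7/12)
I = 1.5879 + 1.1533 + 1.0670 + 2.0099 = 5.8181
F = (S − I)·e^(rT) = (66.35 − 5.8181) · e^(0.0914·9/12)
= 60.5319 · e^0.068550 = 60.5319 × 1.070954 = ¥64.83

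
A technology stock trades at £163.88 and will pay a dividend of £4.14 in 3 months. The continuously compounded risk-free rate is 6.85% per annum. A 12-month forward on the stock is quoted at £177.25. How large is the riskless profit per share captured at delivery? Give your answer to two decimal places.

PV(dividends) I = 4.14·e^(−0.0685·3/12) = 4.0697
Fair forward F* = (S − I)·e^(rT) = (163.88 − 4.0697)·e^0.068500 = 159.8103 × 1.070901 = 171.1410
Market £177.25 > fair 171.1410: forward overpriced → cash-and-carry (borrow at r, buy the stock and collect the dividends, short the forward).
Profit at T = |F_mkt − F*| = |177.25 − 171.1410| = £6.11 per share

£6.11 per share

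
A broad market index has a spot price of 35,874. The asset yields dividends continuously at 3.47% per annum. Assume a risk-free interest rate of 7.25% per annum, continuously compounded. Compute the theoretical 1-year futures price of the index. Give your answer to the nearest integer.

37,256

F = S·e^((r − q)T) = 35874 · e^((0.0725 − 0.0347) × 1)
= 35874 · e^0.037800 = 35874 × 1.038524
F = 37,256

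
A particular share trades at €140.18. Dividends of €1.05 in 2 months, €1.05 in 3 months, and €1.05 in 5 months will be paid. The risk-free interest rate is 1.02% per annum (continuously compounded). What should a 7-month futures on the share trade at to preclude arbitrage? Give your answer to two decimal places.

PV(dividends) I = 1.05·e^(−0.0102·2/12) + 1.05·e^(−0.0102·3/12) + 1.05·e^(−0.0102·5/12)
I = 1.0482 + 1.0473 + 1.0455 = 3.1410
F = (S − I)·e^(rT) = (140.18 − 3.1410) · e^(0.0102·7/12)
= 137.0390 · e^0.005950 = 137.0390 × 1.005968 = €137.86

€137.86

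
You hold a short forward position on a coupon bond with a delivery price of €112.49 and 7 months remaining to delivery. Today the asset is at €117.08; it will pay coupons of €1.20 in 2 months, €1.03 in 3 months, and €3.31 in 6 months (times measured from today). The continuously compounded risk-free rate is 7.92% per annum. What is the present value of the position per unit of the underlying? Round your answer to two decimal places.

PV(remaining coupons) I = 1.20·e^(−0.0792·2/12) + 1.03·e^(−0.0792·3/12) + 3.31·e^(−0.0792·6/12) = 5.3756
Current forward F = (S − I)·e^(rT) = (117.08 − 5.3756)·e^(0.0792·7/12) = 111.7044 × 1.047284 = 116.9862
Value (long) = (F − K)·e^(−rT) = (116.9862 − 112.49) × 0.954851 = 4.2932
Short position value = −(long value) = -€4.29

-€4.29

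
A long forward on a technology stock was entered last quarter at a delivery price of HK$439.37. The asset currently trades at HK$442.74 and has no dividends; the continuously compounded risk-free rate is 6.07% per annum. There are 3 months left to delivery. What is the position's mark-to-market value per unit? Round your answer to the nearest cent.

HK$9.99

Current fair forward for the remaining 3 months: F = S·e^(r·T), r = 0.0607
F = 442.74 · e^(0.0607 × 3/12) = 442.74 × 1.015291 = 449.5099
Value of long forward = (F − K)·e^(−rT) = (449.5099 − 439.37) · e^(−0.0607·3/12)
= 10.1399 × 0.984940 = 9.99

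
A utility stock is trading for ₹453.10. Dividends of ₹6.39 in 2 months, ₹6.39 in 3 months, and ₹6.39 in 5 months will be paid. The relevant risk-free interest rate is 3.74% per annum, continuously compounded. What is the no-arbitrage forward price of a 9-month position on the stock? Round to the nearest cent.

₹446.48

PV(dividends) I = 6.39·e^(−0.0374·2/12) + 6.39·e^(−0.0374·3/12) + 6.39·e^(−0.0374·5/12)
I = 6.3503 + 6.3305 + 6.2912 = 18.9720
F = (S − I)·e^(rT) = (453.10 − 18.9720) · e^(0.0374·9/12)
= 434.1280 · e^0.028050 = 434.1280 × 1.028447 = ₹446.48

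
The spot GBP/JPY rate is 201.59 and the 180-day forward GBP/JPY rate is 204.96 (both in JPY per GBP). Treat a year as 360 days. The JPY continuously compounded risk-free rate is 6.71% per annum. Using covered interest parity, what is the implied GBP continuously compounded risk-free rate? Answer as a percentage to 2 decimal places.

F = S·e^((r_JPY − r_GBP)T) ⇒ r_GBP = r_JPY − ln(F/S)/T
ln(204.96/201.59) = 0.016579; /(180/360) = 0.033158
r_GBP = 0.0671 − 0.033158 = 0.033942
r_GBP = 3.39%

3.39%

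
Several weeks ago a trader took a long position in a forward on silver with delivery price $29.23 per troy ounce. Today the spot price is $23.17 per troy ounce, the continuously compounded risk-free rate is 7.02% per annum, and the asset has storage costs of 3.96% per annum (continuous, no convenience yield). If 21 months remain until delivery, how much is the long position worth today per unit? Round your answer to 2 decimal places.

Current fair forward for the remaining 21 months: F = S·e^((r + u)·T), (r + u) = 0.0702 + 0.0396 = 0.1098
F = 23.17 · e^(0.1098 × 21/12) = 23.17 × 1.211852 = 28.0786
Value of long forward = (F − K)·e^(−rT) = (28.0786 − 29.23) · e^(−0.0702·21/12)
= -1.1514 × 0.884396 = -1.02

-$1.02 per troy ounce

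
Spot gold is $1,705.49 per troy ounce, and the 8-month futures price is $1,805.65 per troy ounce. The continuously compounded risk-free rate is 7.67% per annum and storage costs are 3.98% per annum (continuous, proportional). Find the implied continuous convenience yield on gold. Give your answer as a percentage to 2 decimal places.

3.09%

F = S·e^((r+u−y)T) ⇒ (r+u−y) = ln(F/S)/T
ln(1805.65/1705.49) = 0.057068; /T ⇒ 0.085602
y = r + u − ln(F/S)/T = 0.0767 + 0.0398 − 0.085602 = 0.030898
y = 3.09%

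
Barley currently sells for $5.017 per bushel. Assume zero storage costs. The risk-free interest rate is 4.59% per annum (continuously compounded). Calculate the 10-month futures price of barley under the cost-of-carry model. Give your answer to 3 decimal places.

F = S·e^(rT) = 5.017 · e^(0.0459 × 10/12) = 5.017 · e^0.038250
= 5.017 × 1.038991 = $5.213 per bushel

$5.213 per bushel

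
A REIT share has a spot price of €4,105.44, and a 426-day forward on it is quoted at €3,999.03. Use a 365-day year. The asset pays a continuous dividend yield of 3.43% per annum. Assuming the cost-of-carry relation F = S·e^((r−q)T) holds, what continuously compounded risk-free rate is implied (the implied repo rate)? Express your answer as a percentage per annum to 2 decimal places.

From F = S·e^((r−q)T): (r − q) = ln(F/S)/T
ln(3999.03/4105.44) = ln(0.974081) = -0.026261
(r − q) = -0.026261 / (426/365) = -0.022501
r = ln(F/S)/T + q = -0.022501 + 0.0343 = 0.011799
r = 1.18%

1.18%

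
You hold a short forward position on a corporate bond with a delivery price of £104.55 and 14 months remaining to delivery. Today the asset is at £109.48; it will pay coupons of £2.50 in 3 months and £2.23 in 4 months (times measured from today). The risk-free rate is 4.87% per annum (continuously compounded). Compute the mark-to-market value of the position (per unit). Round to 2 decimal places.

-£6.04

PV(remaining coupons) I = 2.50·e^(−0.0487·3/12) + 2.23·e^(−0.0487·4/12) = 4.6638
Current forward F = (S − I)·e^(rT) = (109.48 − 4.6638)·e^(0.0487·14/12) = 104.8162 × 1.058462 = 110.9440
Value (long) = (F − K)·e^(−rT) = (110.9440 − 104.55) × 0.944767 = 6.0408
Short position value = −(long value) = -£6.04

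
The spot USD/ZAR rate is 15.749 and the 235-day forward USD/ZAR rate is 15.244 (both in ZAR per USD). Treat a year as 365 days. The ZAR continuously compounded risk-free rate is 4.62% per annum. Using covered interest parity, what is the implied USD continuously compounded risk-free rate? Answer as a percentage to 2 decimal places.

9.68%

F = S·e^((r_ZAR − r_USD)T) ⇒ r_USD = r_ZAR − ln(F/S)/T
ln(15.244/15.749) = -0.032591; /(235/365) = -0.050620
r_USD = 0.0462 + 0.050620 = 0.096820
r_USD = 9.68%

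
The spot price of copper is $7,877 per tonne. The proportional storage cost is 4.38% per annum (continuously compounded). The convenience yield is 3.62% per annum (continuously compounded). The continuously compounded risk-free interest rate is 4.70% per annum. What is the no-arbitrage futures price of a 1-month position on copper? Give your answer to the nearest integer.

$7,913 per tonne

Net carry = r + u − y = 0.0470 + 0.0438 − 0.0362 = 0.0546
F = S·e^((r+u−y)T) = 7877 · e^(0.0546 × 1/12) = 7877 · e^0.004550
= 7877 × 1.004560 = $7,913 per tonne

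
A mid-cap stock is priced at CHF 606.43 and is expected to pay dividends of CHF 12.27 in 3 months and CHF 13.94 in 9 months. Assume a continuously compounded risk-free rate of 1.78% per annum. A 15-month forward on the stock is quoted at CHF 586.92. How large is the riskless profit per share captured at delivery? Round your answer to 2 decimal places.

CHF 6.60 per share

PV(dividends) I = 12.27·e^(−0.0178·3/12) + 13.94·e^(−0.0178·9/12) = 25.9707
Fair forward F* = (S − I)·e^(rT) = (606.43 − 25.9707)·e^0.022250 = 580.4593 × 1.022499 = 593.5191
Market CHF 586.92 < fair 593.5191: forward underpriced → reverse cash-and-carry (short the stock, invest proceeds at r, pay the dividends, go long the forward).
Profit at T = |F_mkt − F*| = |586.92 − 593.5191| = CHF 6.60 per share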